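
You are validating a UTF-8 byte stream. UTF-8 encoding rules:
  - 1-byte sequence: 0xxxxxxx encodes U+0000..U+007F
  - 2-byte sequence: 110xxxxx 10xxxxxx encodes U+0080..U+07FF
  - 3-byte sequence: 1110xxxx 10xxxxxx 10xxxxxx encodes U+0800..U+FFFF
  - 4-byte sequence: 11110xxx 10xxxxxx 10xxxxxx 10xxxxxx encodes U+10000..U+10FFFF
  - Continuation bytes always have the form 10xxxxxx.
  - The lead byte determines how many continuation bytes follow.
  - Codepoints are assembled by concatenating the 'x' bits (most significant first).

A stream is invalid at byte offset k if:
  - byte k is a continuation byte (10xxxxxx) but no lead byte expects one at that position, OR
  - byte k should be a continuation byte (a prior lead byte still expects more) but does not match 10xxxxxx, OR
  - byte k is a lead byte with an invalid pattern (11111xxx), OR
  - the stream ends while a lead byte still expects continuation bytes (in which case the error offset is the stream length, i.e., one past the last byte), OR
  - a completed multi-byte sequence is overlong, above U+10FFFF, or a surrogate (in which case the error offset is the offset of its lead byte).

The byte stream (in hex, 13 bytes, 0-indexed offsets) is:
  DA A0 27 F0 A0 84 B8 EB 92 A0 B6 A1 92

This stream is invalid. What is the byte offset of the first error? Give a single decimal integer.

Answer: 10

Derivation:
Byte[0]=DA: 2-byte lead, need 1 cont bytes. acc=0x1A
Byte[1]=A0: continuation. acc=(acc<<6)|0x20=0x6A0
Completed: cp=U+06A0 (starts at byte 0)
Byte[2]=27: 1-byte ASCII. cp=U+0027
Byte[3]=F0: 4-byte lead, need 3 cont bytes. acc=0x0
Byte[4]=A0: continuation. acc=(acc<<6)|0x20=0x20
Byte[5]=84: continuation. acc=(acc<<6)|0x04=0x804
Byte[6]=B8: continuation. acc=(acc<<6)|0x38=0x20138
Completed: cp=U+20138 (starts at byte 3)
Byte[7]=EB: 3-byte lead, need 2 cont bytes. acc=0xB
Byte[8]=92: continuation. acc=(acc<<6)|0x12=0x2D2
Byte[9]=A0: continuation. acc=(acc<<6)|0x20=0xB4A0
Completed: cp=U+B4A0 (starts at byte 7)
Byte[10]=B6: INVALID lead byte (not 0xxx/110x/1110/11110)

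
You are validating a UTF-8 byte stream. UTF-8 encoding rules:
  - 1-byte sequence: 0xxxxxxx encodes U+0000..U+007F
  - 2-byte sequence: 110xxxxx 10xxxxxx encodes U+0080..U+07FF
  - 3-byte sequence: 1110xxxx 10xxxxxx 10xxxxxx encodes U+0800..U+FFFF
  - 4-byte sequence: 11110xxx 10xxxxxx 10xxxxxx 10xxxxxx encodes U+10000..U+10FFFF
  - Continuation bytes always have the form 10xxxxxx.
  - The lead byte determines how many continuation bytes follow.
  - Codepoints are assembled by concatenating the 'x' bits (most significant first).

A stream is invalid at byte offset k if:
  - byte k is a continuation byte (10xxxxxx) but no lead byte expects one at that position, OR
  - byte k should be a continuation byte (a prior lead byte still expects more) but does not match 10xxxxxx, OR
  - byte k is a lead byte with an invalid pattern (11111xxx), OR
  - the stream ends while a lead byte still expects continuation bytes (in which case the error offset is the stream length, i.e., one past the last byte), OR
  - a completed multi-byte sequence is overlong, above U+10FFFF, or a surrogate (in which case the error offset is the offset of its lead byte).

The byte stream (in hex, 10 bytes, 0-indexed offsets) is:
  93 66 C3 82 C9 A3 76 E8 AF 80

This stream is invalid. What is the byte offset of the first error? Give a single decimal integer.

Answer: 0

Derivation:
Byte[0]=93: INVALID lead byte (not 0xxx/110x/1110/11110)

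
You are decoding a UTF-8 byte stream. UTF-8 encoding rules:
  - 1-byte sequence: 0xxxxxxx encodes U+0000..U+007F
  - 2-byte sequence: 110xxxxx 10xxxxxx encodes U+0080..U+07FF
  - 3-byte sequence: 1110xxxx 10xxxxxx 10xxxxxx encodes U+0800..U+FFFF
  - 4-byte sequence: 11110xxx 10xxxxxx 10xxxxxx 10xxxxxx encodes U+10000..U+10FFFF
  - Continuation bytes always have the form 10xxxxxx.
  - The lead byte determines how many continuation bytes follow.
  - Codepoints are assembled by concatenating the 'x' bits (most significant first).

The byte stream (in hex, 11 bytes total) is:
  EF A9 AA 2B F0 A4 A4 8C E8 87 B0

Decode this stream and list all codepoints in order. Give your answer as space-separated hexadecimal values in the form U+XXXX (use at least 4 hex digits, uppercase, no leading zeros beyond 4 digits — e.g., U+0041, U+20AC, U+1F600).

Byte[0]=EF: 3-byte lead, need 2 cont bytes. acc=0xF
Byte[1]=A9: continuation. acc=(acc<<6)|0x29=0x3E9
Byte[2]=AA: continuation. acc=(acc<<6)|0x2A=0xFA6A
Completed: cp=U+FA6A (starts at byte 0)
Byte[3]=2B: 1-byte ASCII. cp=U+002B
Byte[4]=F0: 4-byte lead, need 3 cont bytes. acc=0x0
Byte[5]=A4: continuation. acc=(acc<<6)|0x24=0x24
Byte[6]=A4: continuation. acc=(acc<<6)|0x24=0x924
Byte[7]=8C: continuation. acc=(acc<<6)|0x0C=0x2490C
Completed: cp=U+2490C (starts at byte 4)
Byte[8]=E8: 3-byte lead, need 2 cont bytes. acc=0x8
Byte[9]=87: continuation. acc=(acc<<6)|0x07=0x207
Byte[10]=B0: continuation. acc=(acc<<6)|0x30=0x81F0
Completed: cp=U+81F0 (starts at byte 8)

Answer: U+FA6A U+002B U+2490C U+81F0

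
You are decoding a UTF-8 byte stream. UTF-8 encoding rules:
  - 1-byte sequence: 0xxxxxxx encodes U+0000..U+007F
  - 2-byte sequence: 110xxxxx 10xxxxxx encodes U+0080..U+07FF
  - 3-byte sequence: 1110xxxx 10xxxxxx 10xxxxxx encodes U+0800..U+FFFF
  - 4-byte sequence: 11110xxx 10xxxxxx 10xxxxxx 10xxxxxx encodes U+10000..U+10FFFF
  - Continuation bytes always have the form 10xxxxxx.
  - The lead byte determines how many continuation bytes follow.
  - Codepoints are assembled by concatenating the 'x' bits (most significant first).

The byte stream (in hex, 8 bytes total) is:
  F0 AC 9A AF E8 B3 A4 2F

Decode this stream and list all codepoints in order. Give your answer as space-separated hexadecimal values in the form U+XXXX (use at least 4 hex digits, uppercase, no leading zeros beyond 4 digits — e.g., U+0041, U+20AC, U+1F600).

Byte[0]=F0: 4-byte lead, need 3 cont bytes. acc=0x0
Byte[1]=AC: continuation. acc=(acc<<6)|0x2C=0x2C
Byte[2]=9A: continuation. acc=(acc<<6)|0x1A=0xB1A
Byte[3]=AF: continuation. acc=(acc<<6)|0x2F=0x2C6AF
Completed: cp=U+2C6AF (starts at byte 0)
Byte[4]=E8: 3-byte lead, need 2 cont bytes. acc=0x8
Byte[5]=B3: continuation. acc=(acc<<6)|0x33=0x233
Byte[6]=A4: continuation. acc=(acc<<6)|0x24=0x8CE4
Completed: cp=U+8CE4 (starts at byte 4)
Byte[7]=2F: 1-byte ASCII. cp=U+002F

Answer: U+2C6AF U+8CE4 U+002F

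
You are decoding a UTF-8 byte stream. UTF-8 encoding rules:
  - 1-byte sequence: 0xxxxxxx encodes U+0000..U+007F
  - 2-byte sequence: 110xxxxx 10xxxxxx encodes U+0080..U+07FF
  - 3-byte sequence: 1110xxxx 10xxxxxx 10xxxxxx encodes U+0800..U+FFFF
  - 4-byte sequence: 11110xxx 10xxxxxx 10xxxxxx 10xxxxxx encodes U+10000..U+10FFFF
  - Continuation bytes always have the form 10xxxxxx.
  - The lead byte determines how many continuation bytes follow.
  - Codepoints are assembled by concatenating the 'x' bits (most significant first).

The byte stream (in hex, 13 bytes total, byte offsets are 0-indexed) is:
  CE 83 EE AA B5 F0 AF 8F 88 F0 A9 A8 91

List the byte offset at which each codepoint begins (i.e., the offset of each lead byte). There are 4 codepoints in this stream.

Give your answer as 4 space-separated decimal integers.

Answer: 0 2 5 9

Derivation:
Byte[0]=CE: 2-byte lead, need 1 cont bytes. acc=0xE
Byte[1]=83: continuation. acc=(acc<<6)|0x03=0x383
Completed: cp=U+0383 (starts at byte 0)
Byte[2]=EE: 3-byte lead, need 2 cont bytes. acc=0xE
Byte[3]=AA: continuation. acc=(acc<<6)|0x2A=0x3AA
Byte[4]=B5: continuation. acc=(acc<<6)|0x35=0xEAB5
Completed: cp=U+EAB5 (starts at byte 2)
Byte[5]=F0: 4-byte lead, need 3 cont bytes. acc=0x0
Byte[6]=AF: continuation. acc=(acc<<6)|0x2F=0x2F
Byte[7]=8F: continuation. acc=(acc<<6)|0x0F=0xBCF
Byte[8]=88: continuation. acc=(acc<<6)|0x08=0x2F3C8
Completed: cp=U+2F3C8 (starts at byte 5)
Byte[9]=F0: 4-byte lead, need 3 cont bytes. acc=0x0
Byte[10]=A9: continuation. acc=(acc<<6)|0x29=0x29
Byte[11]=A8: continuation. acc=(acc<<6)|0x28=0xA68
Byte[12]=91: continuation. acc=(acc<<6)|0x11=0x29A11
Completed: cp=U+29A11 (starts at byte 9)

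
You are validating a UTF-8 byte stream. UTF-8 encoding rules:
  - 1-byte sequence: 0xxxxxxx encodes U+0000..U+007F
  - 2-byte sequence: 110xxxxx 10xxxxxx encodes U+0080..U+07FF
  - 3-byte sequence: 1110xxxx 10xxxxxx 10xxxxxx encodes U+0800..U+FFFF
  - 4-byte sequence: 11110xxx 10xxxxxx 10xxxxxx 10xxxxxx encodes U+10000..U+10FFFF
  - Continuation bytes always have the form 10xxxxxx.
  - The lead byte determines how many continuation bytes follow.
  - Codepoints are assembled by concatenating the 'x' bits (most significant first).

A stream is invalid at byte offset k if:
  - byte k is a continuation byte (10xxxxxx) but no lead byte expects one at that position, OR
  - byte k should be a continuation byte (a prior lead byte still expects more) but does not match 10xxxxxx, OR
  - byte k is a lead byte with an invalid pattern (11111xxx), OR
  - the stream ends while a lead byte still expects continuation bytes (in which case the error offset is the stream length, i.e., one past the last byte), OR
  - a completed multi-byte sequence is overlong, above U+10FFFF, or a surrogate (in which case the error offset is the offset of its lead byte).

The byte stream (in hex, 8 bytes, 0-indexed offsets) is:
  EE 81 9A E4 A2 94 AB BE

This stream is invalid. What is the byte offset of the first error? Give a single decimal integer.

Byte[0]=EE: 3-byte lead, need 2 cont bytes. acc=0xE
Byte[1]=81: continuation. acc=(acc<<6)|0x01=0x381
Byte[2]=9A: continuation. acc=(acc<<6)|0x1A=0xE05A
Completed: cp=U+E05A (starts at byte 0)
Byte[3]=E4: 3-byte lead, need 2 cont bytes. acc=0x4
Byte[4]=A2: continuation. acc=(acc<<6)|0x22=0x122
Byte[5]=94: continuation. acc=(acc<<6)|0x14=0x4894
Completed: cp=U+4894 (starts at byte 3)
Byte[6]=AB: INVALID lead byte (not 0xxx/110x/1110/11110)

Answer: 6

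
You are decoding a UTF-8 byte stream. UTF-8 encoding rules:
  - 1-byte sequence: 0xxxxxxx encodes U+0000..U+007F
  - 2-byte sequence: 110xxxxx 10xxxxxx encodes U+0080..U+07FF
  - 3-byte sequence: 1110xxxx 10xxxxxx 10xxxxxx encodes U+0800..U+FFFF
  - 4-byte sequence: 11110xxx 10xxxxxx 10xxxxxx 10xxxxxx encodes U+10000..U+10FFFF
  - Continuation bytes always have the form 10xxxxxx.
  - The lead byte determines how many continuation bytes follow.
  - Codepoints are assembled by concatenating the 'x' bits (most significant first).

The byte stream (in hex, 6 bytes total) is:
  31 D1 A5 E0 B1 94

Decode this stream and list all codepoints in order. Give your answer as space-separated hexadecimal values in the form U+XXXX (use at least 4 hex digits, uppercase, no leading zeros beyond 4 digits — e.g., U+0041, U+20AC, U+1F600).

Answer: U+0031 U+0465 U+0C54

Derivation:
Byte[0]=31: 1-byte ASCII. cp=U+0031
Byte[1]=D1: 2-byte lead, need 1 cont bytes. acc=0x11
Byte[2]=A5: continuation. acc=(acc<<6)|0x25=0x465
Completed: cp=U+0465 (starts at byte 1)
Byte[3]=E0: 3-byte lead, need 2 cont bytes. acc=0x0
Byte[4]=B1: continuation. acc=(acc<<6)|0x31=0x31
Byte[5]=94: continuation. acc=(acc<<6)|0x14=0xC54
Completed: cp=U+0C54 (starts at byte 3)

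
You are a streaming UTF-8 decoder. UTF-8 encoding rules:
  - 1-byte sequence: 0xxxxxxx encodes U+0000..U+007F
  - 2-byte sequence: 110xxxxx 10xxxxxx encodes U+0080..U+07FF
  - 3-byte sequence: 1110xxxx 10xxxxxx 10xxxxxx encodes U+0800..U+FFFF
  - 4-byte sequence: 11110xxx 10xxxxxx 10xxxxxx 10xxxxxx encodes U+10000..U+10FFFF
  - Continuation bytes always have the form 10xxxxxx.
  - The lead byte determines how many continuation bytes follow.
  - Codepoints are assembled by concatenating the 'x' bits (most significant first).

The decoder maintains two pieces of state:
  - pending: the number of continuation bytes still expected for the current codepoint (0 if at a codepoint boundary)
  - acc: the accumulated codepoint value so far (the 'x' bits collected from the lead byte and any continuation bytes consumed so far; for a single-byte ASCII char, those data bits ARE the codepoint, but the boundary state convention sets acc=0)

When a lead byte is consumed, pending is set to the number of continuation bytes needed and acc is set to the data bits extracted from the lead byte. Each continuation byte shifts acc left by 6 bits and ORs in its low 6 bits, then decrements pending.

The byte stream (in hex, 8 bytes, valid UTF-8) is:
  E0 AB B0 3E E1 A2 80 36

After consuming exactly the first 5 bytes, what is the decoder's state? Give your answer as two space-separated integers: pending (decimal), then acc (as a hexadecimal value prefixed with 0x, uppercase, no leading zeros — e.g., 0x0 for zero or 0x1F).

Byte[0]=E0: 3-byte lead. pending=2, acc=0x0
Byte[1]=AB: continuation. acc=(acc<<6)|0x2B=0x2B, pending=1
Byte[2]=B0: continuation. acc=(acc<<6)|0x30=0xAF0, pending=0
Byte[3]=3E: 1-byte. pending=0, acc=0x0
Byte[4]=E1: 3-byte lead. pending=2, acc=0x1

Answer: 2 0x1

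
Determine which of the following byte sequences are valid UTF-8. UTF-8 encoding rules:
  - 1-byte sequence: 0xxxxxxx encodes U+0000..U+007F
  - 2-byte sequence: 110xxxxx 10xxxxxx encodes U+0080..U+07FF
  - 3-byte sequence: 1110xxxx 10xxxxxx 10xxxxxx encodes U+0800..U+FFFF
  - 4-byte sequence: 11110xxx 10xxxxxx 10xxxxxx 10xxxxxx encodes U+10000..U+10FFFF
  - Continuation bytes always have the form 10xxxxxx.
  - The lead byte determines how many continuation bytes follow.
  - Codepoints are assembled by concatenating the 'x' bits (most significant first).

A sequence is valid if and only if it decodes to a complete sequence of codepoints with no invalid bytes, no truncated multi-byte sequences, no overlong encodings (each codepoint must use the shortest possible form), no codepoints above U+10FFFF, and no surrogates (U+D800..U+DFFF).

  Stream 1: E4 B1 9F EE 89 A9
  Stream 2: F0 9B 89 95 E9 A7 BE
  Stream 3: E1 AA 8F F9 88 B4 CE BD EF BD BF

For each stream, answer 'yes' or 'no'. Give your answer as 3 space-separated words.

Answer: yes yes no

Derivation:
Stream 1: decodes cleanly. VALID
Stream 2: decodes cleanly. VALID
Stream 3: error at byte offset 3. INVALID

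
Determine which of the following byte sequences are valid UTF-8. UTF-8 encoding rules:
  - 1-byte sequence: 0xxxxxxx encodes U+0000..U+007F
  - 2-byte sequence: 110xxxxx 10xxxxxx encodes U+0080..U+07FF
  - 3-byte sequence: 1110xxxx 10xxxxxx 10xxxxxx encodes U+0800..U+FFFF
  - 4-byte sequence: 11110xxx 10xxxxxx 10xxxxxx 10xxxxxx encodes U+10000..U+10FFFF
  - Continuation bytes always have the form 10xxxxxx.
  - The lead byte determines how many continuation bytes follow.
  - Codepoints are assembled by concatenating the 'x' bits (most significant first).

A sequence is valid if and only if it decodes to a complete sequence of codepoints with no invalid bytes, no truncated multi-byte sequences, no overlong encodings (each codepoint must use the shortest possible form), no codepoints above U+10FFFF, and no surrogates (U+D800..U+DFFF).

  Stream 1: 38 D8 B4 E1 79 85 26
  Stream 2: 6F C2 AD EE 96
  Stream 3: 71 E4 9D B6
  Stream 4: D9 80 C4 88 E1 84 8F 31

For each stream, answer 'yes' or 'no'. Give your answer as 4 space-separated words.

Stream 1: error at byte offset 4. INVALID
Stream 2: error at byte offset 5. INVALID
Stream 3: decodes cleanly. VALID
Stream 4: decodes cleanly. VALID

Answer: no no yes yes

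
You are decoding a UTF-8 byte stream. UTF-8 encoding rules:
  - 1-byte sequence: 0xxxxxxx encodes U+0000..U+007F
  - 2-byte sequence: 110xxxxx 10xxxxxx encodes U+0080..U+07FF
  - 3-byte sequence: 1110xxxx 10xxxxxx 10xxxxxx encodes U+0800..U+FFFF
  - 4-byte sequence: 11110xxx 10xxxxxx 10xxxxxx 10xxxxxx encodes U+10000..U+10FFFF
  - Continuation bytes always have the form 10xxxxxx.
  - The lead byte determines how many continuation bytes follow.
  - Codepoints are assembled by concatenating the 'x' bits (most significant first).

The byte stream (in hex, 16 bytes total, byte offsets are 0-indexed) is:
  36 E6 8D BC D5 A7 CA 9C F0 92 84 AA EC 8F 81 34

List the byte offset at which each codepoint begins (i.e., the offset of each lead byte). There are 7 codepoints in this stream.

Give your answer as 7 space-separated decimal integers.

Byte[0]=36: 1-byte ASCII. cp=U+0036
Byte[1]=E6: 3-byte lead, need 2 cont bytes. acc=0x6
Byte[2]=8D: continuation. acc=(acc<<6)|0x0D=0x18D
Byte[3]=BC: continuation. acc=(acc<<6)|0x3C=0x637C
Completed: cp=U+637C (starts at byte 1)
Byte[4]=D5: 2-byte lead, need 1 cont bytes. acc=0x15
Byte[5]=A7: continuation. acc=(acc<<6)|0x27=0x567
Completed: cp=U+0567 (starts at byte 4)
Byte[6]=CA: 2-byte lead, need 1 cont bytes. acc=0xA
Byte[7]=9C: continuation. acc=(acc<<6)|0x1C=0x29C
Completed: cp=U+029C (starts at byte 6)
Byte[8]=F0: 4-byte lead, need 3 cont bytes. acc=0x0
Byte[9]=92: continuation. acc=(acc<<6)|0x12=0x12
Byte[10]=84: continuation. acc=(acc<<6)|0x04=0x484
Byte[11]=AA: continuation. acc=(acc<<6)|0x2A=0x1212A
Completed: cp=U+1212A (starts at byte 8)
Byte[12]=EC: 3-byte lead, need 2 cont bytes. acc=0xC
Byte[13]=8F: continuation. acc=(acc<<6)|0x0F=0x30F
Byte[14]=81: continuation. acc=(acc<<6)|0x01=0xC3C1
Completed: cp=U+C3C1 (starts at byte 12)
Byte[15]=34: 1-byte ASCII. cp=U+0034

Answer: 0 1 4 6 8 12 15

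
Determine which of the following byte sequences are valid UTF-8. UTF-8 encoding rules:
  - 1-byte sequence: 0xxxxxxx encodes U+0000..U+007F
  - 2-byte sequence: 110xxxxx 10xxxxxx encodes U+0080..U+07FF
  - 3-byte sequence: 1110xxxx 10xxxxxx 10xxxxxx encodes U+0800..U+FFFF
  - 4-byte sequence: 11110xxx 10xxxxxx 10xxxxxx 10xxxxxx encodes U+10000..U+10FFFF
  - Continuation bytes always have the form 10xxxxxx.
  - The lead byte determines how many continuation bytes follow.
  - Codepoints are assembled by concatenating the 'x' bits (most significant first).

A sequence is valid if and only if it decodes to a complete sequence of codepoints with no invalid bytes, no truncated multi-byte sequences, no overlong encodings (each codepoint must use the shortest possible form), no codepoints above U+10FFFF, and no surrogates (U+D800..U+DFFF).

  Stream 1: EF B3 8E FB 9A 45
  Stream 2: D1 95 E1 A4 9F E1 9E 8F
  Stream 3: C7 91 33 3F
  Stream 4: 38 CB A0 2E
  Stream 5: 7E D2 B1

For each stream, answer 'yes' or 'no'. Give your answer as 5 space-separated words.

Stream 1: error at byte offset 3. INVALID
Stream 2: decodes cleanly. VALID
Stream 3: decodes cleanly. VALID
Stream 4: decodes cleanly. VALID
Stream 5: decodes cleanly. VALID

Answer: no yes yes yes yes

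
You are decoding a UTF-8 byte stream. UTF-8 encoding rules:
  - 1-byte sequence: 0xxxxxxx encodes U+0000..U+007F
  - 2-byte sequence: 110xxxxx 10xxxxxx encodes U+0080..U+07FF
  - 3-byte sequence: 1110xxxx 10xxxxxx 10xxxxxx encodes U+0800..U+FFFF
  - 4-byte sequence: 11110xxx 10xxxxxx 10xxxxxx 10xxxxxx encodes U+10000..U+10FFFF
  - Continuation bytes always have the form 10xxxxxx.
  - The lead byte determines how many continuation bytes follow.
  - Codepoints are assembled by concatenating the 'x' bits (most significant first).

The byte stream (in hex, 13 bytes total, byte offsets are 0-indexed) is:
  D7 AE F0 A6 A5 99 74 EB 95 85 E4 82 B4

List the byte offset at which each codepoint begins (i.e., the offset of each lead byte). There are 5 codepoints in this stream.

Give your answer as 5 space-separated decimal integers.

Answer: 0 2 6 7 10

Derivation:
Byte[0]=D7: 2-byte lead, need 1 cont bytes. acc=0x17
Byte[1]=AE: continuation. acc=(acc<<6)|0x2E=0x5EE
Completed: cp=U+05EE (starts at byte 0)
Byte[2]=F0: 4-byte lead, need 3 cont bytes. acc=0x0
Byte[3]=A6: continuation. acc=(acc<<6)|0x26=0x26
Byte[4]=A5: continuation. acc=(acc<<6)|0x25=0x9A5
Byte[5]=99: continuation. acc=(acc<<6)|0x19=0x26959
Completed: cp=U+26959 (starts at byte 2)
Byte[6]=74: 1-byte ASCII. cp=U+0074
Byte[7]=EB: 3-byte lead, need 2 cont bytes. acc=0xB
Byte[8]=95: continuation. acc=(acc<<6)|0x15=0x2D5
Byte[9]=85: continuation. acc=(acc<<6)|0x05=0xB545
Completed: cp=U+B545 (starts at byte 7)
Byte[10]=E4: 3-byte lead, need 2 cont bytes. acc=0x4
Byte[11]=82: continuation. acc=(acc<<6)|0x02=0x102
Byte[12]=B4: continuation. acc=(acc<<6)|0x34=0x40B4
Completed: cp=U+40B4 (starts at byte 10)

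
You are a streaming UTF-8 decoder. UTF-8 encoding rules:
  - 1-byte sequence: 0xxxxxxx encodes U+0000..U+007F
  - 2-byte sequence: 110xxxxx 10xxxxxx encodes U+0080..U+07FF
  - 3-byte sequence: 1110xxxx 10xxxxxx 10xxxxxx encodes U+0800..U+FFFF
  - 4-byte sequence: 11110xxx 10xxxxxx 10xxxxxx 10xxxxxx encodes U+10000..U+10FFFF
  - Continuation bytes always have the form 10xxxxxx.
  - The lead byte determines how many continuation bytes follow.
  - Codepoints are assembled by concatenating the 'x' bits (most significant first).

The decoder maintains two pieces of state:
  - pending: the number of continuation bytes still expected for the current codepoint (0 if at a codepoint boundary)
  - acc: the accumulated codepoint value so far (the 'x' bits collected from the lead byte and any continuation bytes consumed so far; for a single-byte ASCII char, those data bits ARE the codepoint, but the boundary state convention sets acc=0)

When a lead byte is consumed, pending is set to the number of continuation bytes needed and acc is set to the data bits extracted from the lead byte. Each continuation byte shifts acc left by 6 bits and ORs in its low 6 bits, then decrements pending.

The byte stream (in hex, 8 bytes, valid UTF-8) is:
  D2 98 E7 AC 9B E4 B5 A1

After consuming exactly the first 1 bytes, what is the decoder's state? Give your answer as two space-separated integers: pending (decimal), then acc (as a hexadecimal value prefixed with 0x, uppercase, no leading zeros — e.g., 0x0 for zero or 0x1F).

Answer: 1 0x12

Derivation:
Byte[0]=D2: 2-byte lead. pending=1, acc=0x12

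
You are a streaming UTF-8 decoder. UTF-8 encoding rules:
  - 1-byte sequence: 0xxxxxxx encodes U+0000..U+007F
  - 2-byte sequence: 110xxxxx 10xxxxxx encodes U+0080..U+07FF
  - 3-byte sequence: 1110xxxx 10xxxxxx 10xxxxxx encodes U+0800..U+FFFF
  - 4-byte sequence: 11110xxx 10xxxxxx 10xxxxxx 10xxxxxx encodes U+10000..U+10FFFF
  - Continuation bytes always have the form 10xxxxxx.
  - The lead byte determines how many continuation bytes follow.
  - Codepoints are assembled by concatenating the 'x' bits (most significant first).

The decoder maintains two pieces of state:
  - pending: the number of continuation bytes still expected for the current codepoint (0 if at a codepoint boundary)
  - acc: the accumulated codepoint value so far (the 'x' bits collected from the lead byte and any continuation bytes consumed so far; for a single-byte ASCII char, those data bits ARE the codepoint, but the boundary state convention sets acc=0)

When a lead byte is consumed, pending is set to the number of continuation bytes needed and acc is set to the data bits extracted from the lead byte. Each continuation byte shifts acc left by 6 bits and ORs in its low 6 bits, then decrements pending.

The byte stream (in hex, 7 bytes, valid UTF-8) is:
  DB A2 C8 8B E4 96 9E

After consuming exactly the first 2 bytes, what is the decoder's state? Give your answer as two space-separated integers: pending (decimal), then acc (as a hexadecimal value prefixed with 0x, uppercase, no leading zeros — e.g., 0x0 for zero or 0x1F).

Byte[0]=DB: 2-byte lead. pending=1, acc=0x1B
Byte[1]=A2: continuation. acc=(acc<<6)|0x22=0x6E2, pending=0

Answer: 0 0x6E2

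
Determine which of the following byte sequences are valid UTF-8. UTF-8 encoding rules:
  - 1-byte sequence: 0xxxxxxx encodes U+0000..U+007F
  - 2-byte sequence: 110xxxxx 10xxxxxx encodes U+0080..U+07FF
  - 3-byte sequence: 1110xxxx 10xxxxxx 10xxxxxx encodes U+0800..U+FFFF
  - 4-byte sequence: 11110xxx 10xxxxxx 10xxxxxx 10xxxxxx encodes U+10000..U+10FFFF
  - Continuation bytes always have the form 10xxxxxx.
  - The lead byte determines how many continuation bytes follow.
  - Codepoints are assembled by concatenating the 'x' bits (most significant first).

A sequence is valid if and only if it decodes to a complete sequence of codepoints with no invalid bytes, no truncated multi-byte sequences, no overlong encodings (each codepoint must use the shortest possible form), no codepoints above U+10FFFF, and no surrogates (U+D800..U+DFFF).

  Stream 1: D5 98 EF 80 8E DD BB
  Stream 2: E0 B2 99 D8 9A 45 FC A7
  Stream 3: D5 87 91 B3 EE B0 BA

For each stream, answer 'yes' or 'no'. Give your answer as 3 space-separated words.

Answer: yes no no

Derivation:
Stream 1: decodes cleanly. VALID
Stream 2: error at byte offset 6. INVALID
Stream 3: error at byte offset 2. INVALID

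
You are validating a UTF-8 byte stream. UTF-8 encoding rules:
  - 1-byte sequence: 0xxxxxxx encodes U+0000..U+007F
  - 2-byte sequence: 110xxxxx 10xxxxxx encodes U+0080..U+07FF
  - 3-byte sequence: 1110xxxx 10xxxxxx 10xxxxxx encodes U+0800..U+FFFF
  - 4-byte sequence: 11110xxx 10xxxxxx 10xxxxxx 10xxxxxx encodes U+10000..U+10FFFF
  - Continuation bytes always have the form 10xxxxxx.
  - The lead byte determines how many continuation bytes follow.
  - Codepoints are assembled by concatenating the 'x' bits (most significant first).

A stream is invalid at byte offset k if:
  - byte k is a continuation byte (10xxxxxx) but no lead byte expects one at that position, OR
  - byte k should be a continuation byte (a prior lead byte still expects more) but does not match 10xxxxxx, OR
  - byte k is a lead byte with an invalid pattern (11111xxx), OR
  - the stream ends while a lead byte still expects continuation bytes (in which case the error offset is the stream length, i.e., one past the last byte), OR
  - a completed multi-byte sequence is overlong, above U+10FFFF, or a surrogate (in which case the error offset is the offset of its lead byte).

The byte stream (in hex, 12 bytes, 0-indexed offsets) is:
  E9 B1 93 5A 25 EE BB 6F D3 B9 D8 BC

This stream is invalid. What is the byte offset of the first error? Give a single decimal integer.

Byte[0]=E9: 3-byte lead, need 2 cont bytes. acc=0x9
Byte[1]=B1: continuation. acc=(acc<<6)|0x31=0x271
Byte[2]=93: continuation. acc=(acc<<6)|0x13=0x9C53
Completed: cp=U+9C53 (starts at byte 0)
Byte[3]=5A: 1-byte ASCII. cp=U+005A
Byte[4]=25: 1-byte ASCII. cp=U+0025
Byte[5]=EE: 3-byte lead, need 2 cont bytes. acc=0xE
Byte[6]=BB: continuation. acc=(acc<<6)|0x3B=0x3BB
Byte[7]=6F: expected 10xxxxxx continuation. INVALID

Answer: 7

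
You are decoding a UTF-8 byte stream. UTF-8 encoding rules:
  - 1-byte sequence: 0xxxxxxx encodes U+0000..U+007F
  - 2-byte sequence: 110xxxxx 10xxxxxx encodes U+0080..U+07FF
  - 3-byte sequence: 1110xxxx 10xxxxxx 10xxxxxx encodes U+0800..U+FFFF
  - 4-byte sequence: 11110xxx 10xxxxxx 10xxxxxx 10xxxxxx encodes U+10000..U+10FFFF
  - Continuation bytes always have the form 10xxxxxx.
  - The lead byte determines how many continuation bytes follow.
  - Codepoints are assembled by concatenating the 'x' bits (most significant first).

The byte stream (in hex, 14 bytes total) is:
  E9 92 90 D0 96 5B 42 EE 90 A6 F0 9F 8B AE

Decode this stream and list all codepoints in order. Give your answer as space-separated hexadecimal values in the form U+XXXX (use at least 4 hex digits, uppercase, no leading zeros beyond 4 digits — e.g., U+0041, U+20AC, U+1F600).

Answer: U+9490 U+0416 U+005B U+0042 U+E426 U+1F2EE

Derivation:
Byte[0]=E9: 3-byte lead, need 2 cont bytes. acc=0x9
Byte[1]=92: continuation. acc=(acc<<6)|0x12=0x252
Byte[2]=90: continuation. acc=(acc<<6)|0x10=0x9490
Completed: cp=U+9490 (starts at byte 0)
Byte[3]=D0: 2-byte lead, need 1 cont bytes. acc=0x10
Byte[4]=96: continuation. acc=(acc<<6)|0x16=0x416
Completed: cp=U+0416 (starts at byte 3)
Byte[5]=5B: 1-byte ASCII. cp=U+005B
Byte[6]=42: 1-byte ASCII. cp=U+0042
Byte[7]=EE: 3-byte lead, need 2 cont bytes. acc=0xE
Byte[8]=90: continuation. acc=(acc<<6)|0x10=0x390
Byte[9]=A6: continuation. acc=(acc<<6)|0x26=0xE426
Completed: cp=U+E426 (starts at byte 7)
Byte[10]=F0: 4-byte lead, need 3 cont bytes. acc=0x0
Byte[11]=9F: continuation. acc=(acc<<6)|0x1F=0x1F
Byte[12]=8B: continuation. acc=(acc<<6)|0x0B=0x7CB
Byte[13]=AE: continuation. acc=(acc<<6)|0x2E=0x1F2EE
Completed: cp=U+1F2EE (starts at byte 10)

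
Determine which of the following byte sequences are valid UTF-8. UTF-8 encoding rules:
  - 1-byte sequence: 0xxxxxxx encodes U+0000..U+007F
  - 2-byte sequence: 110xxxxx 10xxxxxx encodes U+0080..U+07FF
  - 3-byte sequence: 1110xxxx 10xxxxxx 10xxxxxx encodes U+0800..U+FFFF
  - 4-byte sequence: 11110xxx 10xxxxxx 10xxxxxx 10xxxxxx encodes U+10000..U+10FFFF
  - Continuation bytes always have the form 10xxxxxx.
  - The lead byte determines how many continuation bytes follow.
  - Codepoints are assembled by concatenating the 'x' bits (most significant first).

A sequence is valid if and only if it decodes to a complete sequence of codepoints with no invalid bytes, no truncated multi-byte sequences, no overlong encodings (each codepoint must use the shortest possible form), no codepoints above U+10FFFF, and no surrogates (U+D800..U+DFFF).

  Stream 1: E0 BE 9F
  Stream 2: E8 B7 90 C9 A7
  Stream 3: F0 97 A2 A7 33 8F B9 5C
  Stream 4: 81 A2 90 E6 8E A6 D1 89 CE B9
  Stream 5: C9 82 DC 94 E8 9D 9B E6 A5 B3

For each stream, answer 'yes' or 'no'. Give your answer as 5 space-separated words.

Stream 1: decodes cleanly. VALID
Stream 2: decodes cleanly. VALID
Stream 3: error at byte offset 5. INVALID
Stream 4: error at byte offset 0. INVALID
Stream 5: decodes cleanly. VALID

Answer: yes yes no no yes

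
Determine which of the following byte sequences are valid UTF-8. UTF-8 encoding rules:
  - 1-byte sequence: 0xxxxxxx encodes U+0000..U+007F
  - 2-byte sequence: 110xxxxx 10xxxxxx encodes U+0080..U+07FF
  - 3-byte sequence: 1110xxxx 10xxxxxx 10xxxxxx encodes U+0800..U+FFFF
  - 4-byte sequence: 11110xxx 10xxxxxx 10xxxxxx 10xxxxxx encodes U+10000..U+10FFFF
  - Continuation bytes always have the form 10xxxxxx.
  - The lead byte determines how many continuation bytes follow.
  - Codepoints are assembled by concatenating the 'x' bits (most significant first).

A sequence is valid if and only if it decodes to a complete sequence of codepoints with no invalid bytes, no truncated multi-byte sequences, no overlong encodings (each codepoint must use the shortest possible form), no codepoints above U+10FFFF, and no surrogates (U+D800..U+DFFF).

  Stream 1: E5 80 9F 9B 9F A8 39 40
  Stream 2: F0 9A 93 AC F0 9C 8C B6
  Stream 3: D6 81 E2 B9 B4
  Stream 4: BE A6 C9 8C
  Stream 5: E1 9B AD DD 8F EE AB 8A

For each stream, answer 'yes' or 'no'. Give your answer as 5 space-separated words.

Answer: no yes yes no yes

Derivation:
Stream 1: error at byte offset 3. INVALID
Stream 2: decodes cleanly. VALID
Stream 3: decodes cleanly. VALID
Stream 4: error at byte offset 0. INVALID
Stream 5: decodes cleanly. VALID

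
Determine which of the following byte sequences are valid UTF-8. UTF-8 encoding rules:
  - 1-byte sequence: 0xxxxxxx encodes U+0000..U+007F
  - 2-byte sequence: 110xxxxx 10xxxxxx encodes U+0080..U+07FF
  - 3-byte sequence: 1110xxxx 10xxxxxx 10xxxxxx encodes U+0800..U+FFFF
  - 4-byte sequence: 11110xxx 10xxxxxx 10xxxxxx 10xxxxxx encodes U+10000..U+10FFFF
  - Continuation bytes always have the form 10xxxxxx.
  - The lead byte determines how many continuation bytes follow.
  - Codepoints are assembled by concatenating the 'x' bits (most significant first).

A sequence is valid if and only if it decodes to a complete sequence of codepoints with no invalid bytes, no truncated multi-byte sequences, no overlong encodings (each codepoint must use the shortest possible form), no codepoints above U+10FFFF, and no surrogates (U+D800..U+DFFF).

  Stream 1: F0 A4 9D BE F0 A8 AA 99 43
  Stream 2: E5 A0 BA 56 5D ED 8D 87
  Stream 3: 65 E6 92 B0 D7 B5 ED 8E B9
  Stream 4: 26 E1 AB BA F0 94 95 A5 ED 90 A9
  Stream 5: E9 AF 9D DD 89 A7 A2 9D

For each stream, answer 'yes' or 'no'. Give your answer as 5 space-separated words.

Stream 1: decodes cleanly. VALID
Stream 2: decodes cleanly. VALID
Stream 3: decodes cleanly. VALID
Stream 4: decodes cleanly. VALID
Stream 5: error at byte offset 5. INVALID

Answer: yes yes yes yes no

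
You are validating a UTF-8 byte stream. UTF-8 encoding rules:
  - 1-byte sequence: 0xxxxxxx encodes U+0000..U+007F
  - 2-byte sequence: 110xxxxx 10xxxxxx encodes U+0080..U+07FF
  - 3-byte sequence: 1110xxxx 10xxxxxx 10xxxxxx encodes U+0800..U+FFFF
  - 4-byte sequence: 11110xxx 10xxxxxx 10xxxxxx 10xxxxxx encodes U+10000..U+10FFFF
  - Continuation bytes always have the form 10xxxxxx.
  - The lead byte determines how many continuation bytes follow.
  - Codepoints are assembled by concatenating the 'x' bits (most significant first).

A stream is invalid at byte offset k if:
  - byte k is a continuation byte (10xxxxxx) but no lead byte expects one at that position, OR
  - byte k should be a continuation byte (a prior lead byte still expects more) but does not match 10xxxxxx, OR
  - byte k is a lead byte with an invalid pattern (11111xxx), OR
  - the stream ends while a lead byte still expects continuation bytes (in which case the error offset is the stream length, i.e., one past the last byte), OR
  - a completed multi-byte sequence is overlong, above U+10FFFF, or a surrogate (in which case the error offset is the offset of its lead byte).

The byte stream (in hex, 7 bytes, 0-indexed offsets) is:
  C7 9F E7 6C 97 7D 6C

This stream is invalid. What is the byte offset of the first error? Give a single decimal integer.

Answer: 3

Derivation:
Byte[0]=C7: 2-byte lead, need 1 cont bytes. acc=0x7
Byte[1]=9F: continuation. acc=(acc<<6)|0x1F=0x1DF
Completed: cp=U+01DF (starts at byte 0)
Byte[2]=E7: 3-byte lead, need 2 cont bytes. acc=0x7
Byte[3]=6C: expected 10xxxxxx continuation. INVALID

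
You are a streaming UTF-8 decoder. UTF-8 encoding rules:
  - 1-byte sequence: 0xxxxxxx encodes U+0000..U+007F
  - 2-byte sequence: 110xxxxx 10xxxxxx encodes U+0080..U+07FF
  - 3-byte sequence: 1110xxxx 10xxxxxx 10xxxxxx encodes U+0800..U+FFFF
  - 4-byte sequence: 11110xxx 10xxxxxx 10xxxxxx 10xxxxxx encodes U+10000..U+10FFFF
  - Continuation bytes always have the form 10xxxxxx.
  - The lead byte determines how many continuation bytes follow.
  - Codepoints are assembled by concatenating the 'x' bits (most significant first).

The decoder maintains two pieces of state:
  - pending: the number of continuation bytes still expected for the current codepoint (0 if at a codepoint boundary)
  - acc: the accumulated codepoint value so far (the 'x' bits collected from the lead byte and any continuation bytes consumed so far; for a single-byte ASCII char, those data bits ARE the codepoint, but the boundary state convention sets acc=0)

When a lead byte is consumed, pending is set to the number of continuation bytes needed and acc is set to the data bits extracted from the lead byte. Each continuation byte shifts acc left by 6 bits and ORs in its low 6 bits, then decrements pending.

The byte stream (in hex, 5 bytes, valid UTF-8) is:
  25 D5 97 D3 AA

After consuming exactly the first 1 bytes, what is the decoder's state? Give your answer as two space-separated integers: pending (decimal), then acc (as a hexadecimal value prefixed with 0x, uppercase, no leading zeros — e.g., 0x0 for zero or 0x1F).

Byte[0]=25: 1-byte. pending=0, acc=0x0

Answer: 0 0x0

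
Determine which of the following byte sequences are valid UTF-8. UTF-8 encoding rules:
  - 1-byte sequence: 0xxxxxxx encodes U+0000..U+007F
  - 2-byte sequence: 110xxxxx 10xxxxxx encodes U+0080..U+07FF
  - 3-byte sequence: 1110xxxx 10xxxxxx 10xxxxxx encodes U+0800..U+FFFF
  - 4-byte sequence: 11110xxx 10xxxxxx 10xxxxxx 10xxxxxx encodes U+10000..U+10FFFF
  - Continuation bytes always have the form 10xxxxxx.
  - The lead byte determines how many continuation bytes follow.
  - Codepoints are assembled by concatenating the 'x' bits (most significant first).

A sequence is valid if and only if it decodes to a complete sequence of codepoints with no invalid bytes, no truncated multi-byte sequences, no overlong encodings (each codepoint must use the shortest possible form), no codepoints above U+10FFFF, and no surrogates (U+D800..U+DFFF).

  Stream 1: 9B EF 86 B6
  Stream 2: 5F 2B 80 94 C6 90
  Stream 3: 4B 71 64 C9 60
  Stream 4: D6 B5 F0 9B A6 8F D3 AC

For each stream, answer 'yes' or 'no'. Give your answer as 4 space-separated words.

Stream 1: error at byte offset 0. INVALID
Stream 2: error at byte offset 2. INVALID
Stream 3: error at byte offset 4. INVALID
Stream 4: decodes cleanly. VALID

Answer: no no no yes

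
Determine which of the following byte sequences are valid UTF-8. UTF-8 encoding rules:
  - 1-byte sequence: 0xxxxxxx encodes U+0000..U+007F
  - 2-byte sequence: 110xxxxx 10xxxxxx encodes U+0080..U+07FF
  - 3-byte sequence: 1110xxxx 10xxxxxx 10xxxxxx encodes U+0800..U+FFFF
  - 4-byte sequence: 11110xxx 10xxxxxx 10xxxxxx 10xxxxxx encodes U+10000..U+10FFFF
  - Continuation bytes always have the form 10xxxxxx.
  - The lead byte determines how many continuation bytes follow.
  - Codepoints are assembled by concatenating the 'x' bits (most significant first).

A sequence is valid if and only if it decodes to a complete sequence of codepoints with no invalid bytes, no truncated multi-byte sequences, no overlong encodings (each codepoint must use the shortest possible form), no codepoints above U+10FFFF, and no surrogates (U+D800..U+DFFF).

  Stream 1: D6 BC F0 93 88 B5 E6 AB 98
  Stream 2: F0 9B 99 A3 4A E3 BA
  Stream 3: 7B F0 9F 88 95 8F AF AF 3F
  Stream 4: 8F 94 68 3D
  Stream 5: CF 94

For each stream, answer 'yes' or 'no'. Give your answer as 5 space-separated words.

Stream 1: decodes cleanly. VALID
Stream 2: error at byte offset 7. INVALID
Stream 3: error at byte offset 5. INVALID
Stream 4: error at byte offset 0. INVALID
Stream 5: decodes cleanly. VALID

Answer: yes no no no yes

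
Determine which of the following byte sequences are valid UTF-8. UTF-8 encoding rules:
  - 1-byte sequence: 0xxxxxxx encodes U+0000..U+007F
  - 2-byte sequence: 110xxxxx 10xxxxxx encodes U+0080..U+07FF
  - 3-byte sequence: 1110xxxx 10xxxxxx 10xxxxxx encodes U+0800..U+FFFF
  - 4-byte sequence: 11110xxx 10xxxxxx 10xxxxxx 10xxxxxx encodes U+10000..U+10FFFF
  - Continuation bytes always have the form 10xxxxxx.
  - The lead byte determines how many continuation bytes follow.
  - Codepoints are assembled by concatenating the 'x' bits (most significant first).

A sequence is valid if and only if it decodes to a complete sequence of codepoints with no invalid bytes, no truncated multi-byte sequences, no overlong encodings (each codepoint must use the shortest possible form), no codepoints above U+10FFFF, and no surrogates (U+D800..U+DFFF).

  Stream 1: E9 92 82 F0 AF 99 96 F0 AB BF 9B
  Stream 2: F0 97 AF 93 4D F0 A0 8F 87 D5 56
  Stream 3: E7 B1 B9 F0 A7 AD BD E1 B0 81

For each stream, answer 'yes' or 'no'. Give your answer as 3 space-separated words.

Stream 1: decodes cleanly. VALID
Stream 2: error at byte offset 10. INVALID
Stream 3: decodes cleanly. VALID

Answer: yes no yes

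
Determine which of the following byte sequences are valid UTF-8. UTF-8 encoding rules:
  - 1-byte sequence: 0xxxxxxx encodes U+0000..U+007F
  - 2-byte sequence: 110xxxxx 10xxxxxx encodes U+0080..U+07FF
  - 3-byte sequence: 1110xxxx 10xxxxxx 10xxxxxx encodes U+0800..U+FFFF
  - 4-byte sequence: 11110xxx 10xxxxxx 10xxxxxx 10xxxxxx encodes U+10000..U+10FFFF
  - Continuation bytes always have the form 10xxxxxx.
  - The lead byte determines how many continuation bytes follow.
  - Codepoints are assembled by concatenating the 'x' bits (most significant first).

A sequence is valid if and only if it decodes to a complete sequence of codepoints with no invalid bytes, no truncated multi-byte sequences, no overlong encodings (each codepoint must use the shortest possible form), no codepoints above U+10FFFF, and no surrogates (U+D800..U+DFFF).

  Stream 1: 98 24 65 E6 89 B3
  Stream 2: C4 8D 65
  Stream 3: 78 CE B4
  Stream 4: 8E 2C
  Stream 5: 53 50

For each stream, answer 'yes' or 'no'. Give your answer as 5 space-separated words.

Stream 1: error at byte offset 0. INVALID
Stream 2: decodes cleanly. VALID
Stream 3: decodes cleanly. VALID
Stream 4: error at byte offset 0. INVALID
Stream 5: decodes cleanly. VALID

Answer: no yes yes no yes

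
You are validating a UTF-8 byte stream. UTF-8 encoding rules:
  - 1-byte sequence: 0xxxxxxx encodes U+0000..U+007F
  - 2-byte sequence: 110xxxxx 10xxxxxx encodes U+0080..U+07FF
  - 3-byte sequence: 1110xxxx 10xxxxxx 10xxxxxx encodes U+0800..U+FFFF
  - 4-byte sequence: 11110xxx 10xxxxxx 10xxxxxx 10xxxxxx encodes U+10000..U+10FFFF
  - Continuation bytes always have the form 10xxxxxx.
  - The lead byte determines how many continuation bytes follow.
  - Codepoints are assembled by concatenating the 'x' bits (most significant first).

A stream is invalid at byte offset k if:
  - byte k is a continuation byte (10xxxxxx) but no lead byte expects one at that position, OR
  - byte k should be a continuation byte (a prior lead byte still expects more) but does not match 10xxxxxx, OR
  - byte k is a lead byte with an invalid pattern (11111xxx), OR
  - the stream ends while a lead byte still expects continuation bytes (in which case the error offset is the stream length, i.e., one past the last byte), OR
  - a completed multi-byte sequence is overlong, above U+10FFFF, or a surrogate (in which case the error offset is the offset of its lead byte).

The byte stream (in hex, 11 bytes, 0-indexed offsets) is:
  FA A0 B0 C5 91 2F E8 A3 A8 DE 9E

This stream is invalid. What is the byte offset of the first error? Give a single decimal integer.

Answer: 0

Derivation:
Byte[0]=FA: INVALID lead byte (not 0xxx/110x/1110/11110)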